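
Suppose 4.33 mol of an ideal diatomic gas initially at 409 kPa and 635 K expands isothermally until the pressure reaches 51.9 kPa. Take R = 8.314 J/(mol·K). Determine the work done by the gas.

47200 J

V₁ = nRT₁/P₁ = 4.33×8.314×635/409 = 55.9 L.
Isothermal: T stays 635 K; PV = const ⇒ V₂ = 440 L, P₂ = 51.9 kPa.
W = nRT ln(V₂/V₁) = 4.33×8.314×635×ln(7.88) = 47200 J.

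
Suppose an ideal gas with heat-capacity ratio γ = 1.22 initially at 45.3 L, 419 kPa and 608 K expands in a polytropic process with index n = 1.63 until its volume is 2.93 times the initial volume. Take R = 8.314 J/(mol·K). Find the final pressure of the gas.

72.6 kPa

Polytropic n=1.63: T₂ = T₁(V₁/V₂)^(n−1) = 608×(0.341)^0.63 = 309 K; P₂ = P₁(V₁/V₂)^n = 72.6 kPa.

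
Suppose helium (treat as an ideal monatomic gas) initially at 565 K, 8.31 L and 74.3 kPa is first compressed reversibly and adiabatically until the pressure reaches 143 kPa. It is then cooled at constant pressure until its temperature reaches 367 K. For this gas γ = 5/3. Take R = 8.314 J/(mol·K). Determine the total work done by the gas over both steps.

-679 J

n = P₁V₁/(RT₁) = 74.3×8.31/(8.314×565) = 0.131 mol.
Step 1 — Adiabatic: T₂/T₁ = (P₂/P₁)^((γ−1)/γ) ⇒ T₂ = 565×(1.92)^0.400 = 734 K; V₂ = 5.61 L.
ΔU = nCvΔT = 0.131×12.5×(734−565) = 277 J.
Q = 0 for an adiabatic process, so W = −ΔU = -277 J.
State after step 1: P = 143 kPa, V = 5.61 L, T = 734 K.
Step 2 — Isobaric: P stays 143 kPa; V/T = const ⇒ T₂ = 367 K, V₂ = 2.80 L.
W = PΔV = 143×(2.80−5.61) kPa·L = -401 J.
ΔU = nCvΔT = 0.131×12.5×(367−734) = -602 J.
Q = ΔU + W = nCpΔT = -1000 J.
Net over both steps: W = -679 J, Q = -1000 J, ΔU = -325 J.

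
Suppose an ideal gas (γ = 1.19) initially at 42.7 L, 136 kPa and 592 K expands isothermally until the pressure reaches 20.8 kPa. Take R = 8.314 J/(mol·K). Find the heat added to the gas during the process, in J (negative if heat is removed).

10900 J

n = P₁V₁/(RT₁) = 136×42.7/(8.314×592) = 1.18 mol.
Isothermal: T stays 592 K; PV = const ⇒ V₂ = 279 L, P₂ = 20.8 kPa.
ΔU = 0 (ideal gas, T constant).
W = nRT ln(V₂/V₁) = 1.18×8.314×592×ln(6.54) = 10900 J.
Q = ΔU + W = 10900 J.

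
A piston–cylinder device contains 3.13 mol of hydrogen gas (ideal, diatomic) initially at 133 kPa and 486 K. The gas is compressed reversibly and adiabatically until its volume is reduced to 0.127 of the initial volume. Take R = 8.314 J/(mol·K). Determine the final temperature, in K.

V₁ = nRT₁/P₁ = 3.13×8.314×486/133 = 95.1 L.
Adiabatic: TV^(γ−1) = const ⇒ T₂ = 486×(7.87)^0.400 = 1110 K; PV^γ = const ⇒ P₂ = 2390 kPa.

1110 K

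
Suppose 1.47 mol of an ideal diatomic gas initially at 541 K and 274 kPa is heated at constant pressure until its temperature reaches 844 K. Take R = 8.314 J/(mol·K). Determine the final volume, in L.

37.6 L

V₁ = nRT₁/P₁ = 1.47×8.314×541/274 = 24.1 L.
Isobaric: P stays 274 kPa; V/T = const ⇒ T₂ = 844 K, V₂ = 37.6 L.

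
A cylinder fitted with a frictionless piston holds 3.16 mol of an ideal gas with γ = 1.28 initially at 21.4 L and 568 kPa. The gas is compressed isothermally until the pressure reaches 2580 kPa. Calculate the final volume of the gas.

4.71 L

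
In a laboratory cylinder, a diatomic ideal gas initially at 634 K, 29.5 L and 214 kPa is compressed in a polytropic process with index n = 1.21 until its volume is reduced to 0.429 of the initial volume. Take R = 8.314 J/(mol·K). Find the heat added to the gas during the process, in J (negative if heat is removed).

-2780 J

n = P₁V₁/(RT₁) = 214×29.5/(8.314×634) = 1.20 mol.
Polytropic n=1.21: T₂ = T₁(V₁/V₂)^(n−1) = 634×(2.33)^0.21 = 757 K; P₂ = P₁(V₁/V₂)^n = 596 kPa.
W = (P₁V₁−P₂V₂)/(n−1) = (214×29.5−596×12.7)/0.21 = -5850 J.
ΔU = nCvΔT = 1.20×20.8×(757−634) = 3070 J.
Q = ΔU + W = -2780 J.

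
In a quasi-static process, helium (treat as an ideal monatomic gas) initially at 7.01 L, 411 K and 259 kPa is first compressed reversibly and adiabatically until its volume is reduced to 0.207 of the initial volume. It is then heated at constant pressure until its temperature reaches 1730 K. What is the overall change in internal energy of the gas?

8740 J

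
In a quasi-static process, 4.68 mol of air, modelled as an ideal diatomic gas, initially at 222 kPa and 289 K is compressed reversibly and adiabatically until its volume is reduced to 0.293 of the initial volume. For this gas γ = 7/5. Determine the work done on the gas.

17800 J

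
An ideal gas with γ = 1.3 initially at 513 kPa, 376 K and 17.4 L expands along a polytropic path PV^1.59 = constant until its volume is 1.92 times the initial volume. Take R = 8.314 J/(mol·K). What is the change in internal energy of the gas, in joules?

-9510 J

n = P₁V₁/(RT₁) = 513×17.4/(8.314×376) = 2.86 mol.
Polytropic n=1.59: T₂ = T₁(V₁/V₂)^(n−1) = 376×(0.521)^0.59 = 256 K; P₂ = P₁(V₁/V₂)^n = 182 kPa.
For an ideal gas ΔU = nCvΔT with Cv = R/(γ−1) = 27.7 J/(mol·K).
ΔU = 2.86×27.7×(256−376) = -9510 J.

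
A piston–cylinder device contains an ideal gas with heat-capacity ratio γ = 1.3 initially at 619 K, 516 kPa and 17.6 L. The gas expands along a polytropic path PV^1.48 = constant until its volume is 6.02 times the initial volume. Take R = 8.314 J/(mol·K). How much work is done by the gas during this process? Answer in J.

10900 J

n = P₁V₁/(RT₁) = 516×17.6/(8.314×619) = 1.76 mol.
Polytropic n=1.48: T₂ = T₁(V₁/V₂)^(n−1) = 619×(0.166)^0.48 = 262 K; P₂ = P₁(V₁/V₂)^n = 36.2 kPa.
W = (P₁V₁−P₂V₂)/(n−1) = (516×17.6−36.2×106)/0.48 = 10900 J.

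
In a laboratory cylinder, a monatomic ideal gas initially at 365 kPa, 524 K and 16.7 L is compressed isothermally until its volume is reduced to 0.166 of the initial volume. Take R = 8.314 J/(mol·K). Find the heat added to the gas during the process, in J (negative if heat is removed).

-10900 J

n = P₁V₁/(RT₁) = 365×16.7/(8.314×524) = 1.40 mol.
Isothermal: T stays 524 K; PV = const ⇒ V₂ = 2.77 L, P₂ = 2200 kPa.
ΔU = 0 (ideal gas, T constant).
W = nRT ln(V₂/V₁) = 1.40×8.314×524×ln(0.166) = -10900 J.
Q = ΔU + W = -10900 J.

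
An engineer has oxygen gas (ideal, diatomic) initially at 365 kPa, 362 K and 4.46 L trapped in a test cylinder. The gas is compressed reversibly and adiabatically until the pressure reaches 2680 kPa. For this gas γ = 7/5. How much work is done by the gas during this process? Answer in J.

n = P₁V₁/(RT₁) = 365×4.46/(8.314×362) = 0.541 mol.
Adiabatic: T₂/T₁ = (P₂/P₁)^((γ−1)/γ) ⇒ T₂ = 362×(7.34)^0.286 = 640 K; V₂ = 1.07 L.
ΔU = nCvΔT = 0.541×20.8×(640−362) = 3120 J.
Q = 0 for an adiabatic process, so W = −ΔU = -3120 J.

-3120 J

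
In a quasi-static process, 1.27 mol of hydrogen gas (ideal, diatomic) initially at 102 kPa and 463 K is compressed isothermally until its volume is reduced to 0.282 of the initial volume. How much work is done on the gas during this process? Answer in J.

V₁ = nRT₁/P₁ = 1.27×8.314×463/102 = 47.9 L.
Isothermal: T stays 463 K; PV = const ⇒ V₂ = 13.5 L, P₂ = 362 kPa.
W = nRT ln(V₂/V₁) = 1.27×8.314×463×ln(0.282) = -6190 J.
Work done on the gas = −W_by = 6190 J.

6190 J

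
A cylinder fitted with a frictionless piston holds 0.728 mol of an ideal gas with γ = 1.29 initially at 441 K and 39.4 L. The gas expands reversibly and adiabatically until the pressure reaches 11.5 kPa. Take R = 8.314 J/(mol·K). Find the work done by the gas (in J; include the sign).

3030 J

P₁ = nRT₁/V₁ = 0.728×8.314×441/39.4 = 67.7 kPa.
Adiabatic: T₂/T₁ = (P₂/P₁)^((γ−1)/γ) ⇒ T₂ = 441×(0.170)^0.225 = 296 K; V₂ = 156 L.
ΔU = nCvΔT = 0.728×28.7×(296−441) = -3030 J.
Q = 0 for an adiabatic process, so W = −ΔU = 3030 J.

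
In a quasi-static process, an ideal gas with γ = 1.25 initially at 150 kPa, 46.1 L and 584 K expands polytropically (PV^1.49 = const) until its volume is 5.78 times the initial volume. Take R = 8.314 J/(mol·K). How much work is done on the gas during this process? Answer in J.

n = P₁V₁/(RT₁) = 150×46.1/(8.314×584) = 1.42 mol.
Polytropic n=1.49: T₂ = T₁(V₁/V₂)^(n−1) = 584×(0.173)^0.49 = 247 K; P₂ = P₁(V₁/V₂)^n = 11.0 kPa.
W = (P₁V₁−P₂V₂)/(n−1) = (150×46.1−11.0×266)/0.49 = 8140 J.
Work done on the gas = −W_by = -8140 J.

-8140 J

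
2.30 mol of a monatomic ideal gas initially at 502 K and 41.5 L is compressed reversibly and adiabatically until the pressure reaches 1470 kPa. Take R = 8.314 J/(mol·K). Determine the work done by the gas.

P₁ = nRT₁/V₁ = 2.30×8.314×502/41.5 = 231 kPa.
Adiabatic: T₂/T₁ = (P₂/P₁)^((γ−1)/γ) ⇒ T₂ = 502×(6.36)^0.400 = 1050 K; V₂ = 13.7 L.
ΔU = nCvΔT = 2.30×12.5×(1050−502) = 15800 J.
Q = 0 for an adiabatic process, so W = −ΔU = -15800 J.

-15800 J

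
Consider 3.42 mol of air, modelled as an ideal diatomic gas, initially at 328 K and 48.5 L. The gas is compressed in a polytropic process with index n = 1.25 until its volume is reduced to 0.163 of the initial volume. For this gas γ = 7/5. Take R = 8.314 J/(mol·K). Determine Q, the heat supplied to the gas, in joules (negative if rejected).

-8030 J

P₁ = nRT₁/V₁ = 3.42×8.314×328/48.5 = 192 kPa.
Polytropic n=1.25: T₂ = T₁(V₁/V₂)^(n−1) = 328×(6.13)^0.25 = 516 K; P₂ = P₁(V₁/V₂)^n = 1860 kPa.
W = (P₁V₁−P₂V₂)/(n−1) = (192×48.5−1860×7.91)/0.25 = -21400 J.
ΔU = nCvΔT = 3.42×20.8×(516−328) = 13400 J.
Q = ΔU + W = -8030 J.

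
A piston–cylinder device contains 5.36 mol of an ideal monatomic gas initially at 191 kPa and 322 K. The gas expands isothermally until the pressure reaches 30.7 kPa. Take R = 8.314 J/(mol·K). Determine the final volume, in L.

V₁ = nRT₁/P₁ = 5.36×8.314×322/191 = 75.1 L.
Isothermal: T stays 322 K; PV = const ⇒ V₂ = 467 L, P₂ = 30.7 kPa.

467 L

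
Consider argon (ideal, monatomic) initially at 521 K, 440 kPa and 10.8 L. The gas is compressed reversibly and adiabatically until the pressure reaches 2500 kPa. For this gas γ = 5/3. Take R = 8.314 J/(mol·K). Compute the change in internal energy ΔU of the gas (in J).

n = P₁V₁/(RT₁) = 440×10.8/(8.314×521) = 1.10 mol.
Adiabatic: T₂/T₁ = (P₂/P₁)^((γ−1)/γ) ⇒ T₂ = 521×(5.68)^0.400 = 1040 K; V₂ = 3.81 L.
For an ideal gas ΔU = nCvΔT with Cv = (3/2)R = 12.5 J/(mol·K).
ΔU = 1.10×12.5×(1040−521) = 7150 J.

7150 J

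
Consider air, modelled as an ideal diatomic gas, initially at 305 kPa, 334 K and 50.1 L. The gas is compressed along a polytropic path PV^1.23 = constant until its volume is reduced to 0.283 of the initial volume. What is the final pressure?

1440 kPa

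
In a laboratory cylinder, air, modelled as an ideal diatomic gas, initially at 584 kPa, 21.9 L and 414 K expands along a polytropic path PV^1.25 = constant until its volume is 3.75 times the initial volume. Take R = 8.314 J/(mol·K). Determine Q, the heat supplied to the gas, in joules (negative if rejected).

n = P₁V₁/(RT₁) = 584×21.9/(8.314×414) = 3.72 mol.
Polytropic n=1.25: T₂ = T₁(V₁/V₂)^(n−1) = 414×(0.267)^0.25 = 298 K; P₂ = P₁(V₁/V₂)^n = 112 kPa.
W = (P₁V₁−P₂V₂)/(n−1) = (584×21.9−112×82.1)/0.25 = 14400 J.
ΔU = nCvΔT = 3.72×20.8×(298−414) = -9000 J.
Q = ΔU + W = 5400 J.

5400 J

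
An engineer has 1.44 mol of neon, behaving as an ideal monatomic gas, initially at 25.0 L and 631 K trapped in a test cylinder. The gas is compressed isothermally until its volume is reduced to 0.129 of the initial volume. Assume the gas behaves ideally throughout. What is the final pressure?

P₁ = nRT₁/V₁ = 1.44×8.314×631/25.0 = 302 kPa.
Isothermal: T stays 631 K; PV = const ⇒ V₂ = 3.23 L, P₂ = 2340 kPa.

2340 kPa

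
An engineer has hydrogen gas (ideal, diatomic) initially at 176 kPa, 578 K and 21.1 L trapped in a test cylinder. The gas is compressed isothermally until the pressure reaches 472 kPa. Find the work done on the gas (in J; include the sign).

n = P₁V₁/(RT₁) = 176×21.1/(8.314×578) = 0.773 mol.
Isothermal: T stays 578 K; PV = const ⇒ V₂ = 7.87 L, P₂ = 472 kPa.
W = nRT ln(V₂/V₁) = 0.773×8.314×578×ln(0.373) = -3660 J.
Work done on the gas = −W_by = 3660 J.

3660 J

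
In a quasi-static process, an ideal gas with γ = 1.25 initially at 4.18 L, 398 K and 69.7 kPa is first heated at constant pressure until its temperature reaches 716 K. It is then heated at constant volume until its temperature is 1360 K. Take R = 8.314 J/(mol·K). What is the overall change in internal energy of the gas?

2820 J

n = P₁V₁/(RT₁) = 69.7×4.18/(8.314×398) = 0.0880 mol.
Step 1 — Isobaric: P stays 69.7 kPa; V/T = const ⇒ T₂ = 716 K, V₂ = 7.52 L.
W = PΔV = 69.7×(7.52−4.18) kPa·L = 233 J.
ΔU = nCvΔT = 0.0880×33.3×(716−398) = 931 J.
Q = ΔU + W = nCpΔT = 1160 J.
State after step 1: P = 69.7 kPa, V = 7.52 L, T = 716 K.
Step 2 — Isochoric: V stays 7.52 L; P/T = const ⇒ T₂ = 1360 K, P₂ = 132 kPa.
W = 0 (no volume change).
ΔU = nCvΔT = 0.0880×33.3×(1360−716) = 1890 J.
Q = ΔU = 1890 J.
Net over both steps: W = 233 J, Q = 3050 J, ΔU = 2820 J.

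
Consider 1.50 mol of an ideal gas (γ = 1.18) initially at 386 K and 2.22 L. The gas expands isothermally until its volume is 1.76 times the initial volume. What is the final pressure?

P₁ = nRT₁/V₁ = 1.50×8.314×386/2.22 = 2170 kPa.
Isothermal: T stays 386 K; PV = const ⇒ V₂ = 3.91 L, P₂ = 1230 kPa.

1230 kPa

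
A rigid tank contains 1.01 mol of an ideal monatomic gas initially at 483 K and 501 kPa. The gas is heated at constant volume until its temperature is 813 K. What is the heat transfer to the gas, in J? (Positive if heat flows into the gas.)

4160 J

V₁ = nRT₁/P₁ = 1.01×8.314×483/501 = 8.10 L.
Isochoric: V stays 8.10 L; P/T = const ⇒ T₂ = 813 K, P₂ = 843 kPa.
W = 0 (no volume change).
ΔU = nCvΔT = 1.01×12.5×(813−483) = 4160 J.
Q = ΔU = 4160 J.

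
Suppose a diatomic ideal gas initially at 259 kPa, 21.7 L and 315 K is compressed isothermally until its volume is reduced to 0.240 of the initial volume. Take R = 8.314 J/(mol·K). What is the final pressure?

1080 kPa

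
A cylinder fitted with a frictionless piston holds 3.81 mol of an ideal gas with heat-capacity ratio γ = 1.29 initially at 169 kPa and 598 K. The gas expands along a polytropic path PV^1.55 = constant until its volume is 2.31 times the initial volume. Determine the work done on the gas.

V₁ = nRT₁/P₁ = 3.81×8.314×598/169 = 112 L.
Polytropic n=1.55: T₂ = T₁(V₁/V₂)^(n−1) = 598×(0.433)^0.55 = 377 K; P₂ = P₁(V₁/V₂)^n = 46.2 kPa.
W = (P₁V₁−P₂V₂)/(n−1) = (169×112−46.2×259)/0.55 = 12700 J.
Work done on the gas = −W_by = -12700 J.

-12700 J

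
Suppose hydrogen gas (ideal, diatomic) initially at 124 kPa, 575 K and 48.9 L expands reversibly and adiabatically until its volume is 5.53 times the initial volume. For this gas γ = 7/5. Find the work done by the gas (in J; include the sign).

n = P₁V₁/(RT₁) = 124×48.9/(8.314×575) = 1.27 mol.
Adiabatic: TV^(γ−1) = const ⇒ T₂ = 575×(0.181)^0.400 = 290 K; PV^γ = const ⇒ P₂ = 11.3 kPa.
ΔU = nCvΔT = 1.27×20.8×(290−575) = -7510 J.
Q = 0 for an adiabatic process, so W = −ΔU = 7510 J.

7510 J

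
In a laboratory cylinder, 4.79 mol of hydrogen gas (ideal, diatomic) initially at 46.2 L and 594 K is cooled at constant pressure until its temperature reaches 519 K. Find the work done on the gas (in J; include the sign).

2990 J

P₁ = nRT₁/V₁ = 4.79×8.314×594/46.2 = 512 kPa.
Isobaric: P stays 512 kPa; V/T = const ⇒ T₂ = 519 K, V₂ = 40.4 L.
W = PΔV = 512×(40.4−46.2) kPa·L = -2990 J.
Work done on the gas = −W_by = 2990 J.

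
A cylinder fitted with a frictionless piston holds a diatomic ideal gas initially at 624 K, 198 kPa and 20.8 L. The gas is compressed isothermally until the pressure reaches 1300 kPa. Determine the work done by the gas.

n = P₁V₁/(RT₁) = 198×20.8/(8.314×624) = 0.794 mol.
Isothermal: T stays 624 K; PV = const ⇒ V₂ = 3.17 L, P₂ = 1300 kPa.
W = nRT ln(V₂/V₁) = 0.794×8.314×624×ln(0.152) = -7750 J.

-7750 J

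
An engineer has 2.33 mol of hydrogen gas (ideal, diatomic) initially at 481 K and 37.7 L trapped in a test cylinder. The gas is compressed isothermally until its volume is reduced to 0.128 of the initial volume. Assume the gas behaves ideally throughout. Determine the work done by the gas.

-19200 J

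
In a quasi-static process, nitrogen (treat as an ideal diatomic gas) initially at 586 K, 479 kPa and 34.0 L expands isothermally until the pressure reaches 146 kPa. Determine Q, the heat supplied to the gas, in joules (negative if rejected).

n = P₁V₁/(RT₁) = 479×34.0/(8.314×586) = 3.34 mol.
Isothermal: T stays 586 K; PV = const ⇒ V₂ = 112 L, P₂ = 146 kPa.
ΔU = 0 (ideal gas, T constant).
W = nRT ln(V₂/V₁) = 3.34×8.314×586×ln(3.28) = 19300 J.
Q = ΔU + W = 19300 J.

19300 J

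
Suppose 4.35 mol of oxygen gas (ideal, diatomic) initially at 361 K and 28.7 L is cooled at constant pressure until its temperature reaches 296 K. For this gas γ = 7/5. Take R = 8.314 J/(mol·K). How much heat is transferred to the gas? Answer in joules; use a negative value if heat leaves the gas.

-8230 J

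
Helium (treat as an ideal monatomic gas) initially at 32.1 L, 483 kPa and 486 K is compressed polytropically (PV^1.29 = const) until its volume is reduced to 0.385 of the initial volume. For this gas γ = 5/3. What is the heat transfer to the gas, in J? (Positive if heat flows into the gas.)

-9630 J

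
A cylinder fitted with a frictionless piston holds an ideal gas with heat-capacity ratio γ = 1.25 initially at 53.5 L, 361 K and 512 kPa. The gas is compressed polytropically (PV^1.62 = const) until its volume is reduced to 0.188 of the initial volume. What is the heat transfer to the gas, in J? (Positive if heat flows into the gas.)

n = P₁V₁/(RT₁) = 512×53.5/(8.314×361) = 9.13 mol.
Polytropic n=1.62: T₂ = T₁(V₁/V₂)^(n−1) = 361×(5.32)^0.62 = 1020 K; P₂ = P₁(V₁/V₂)^n = 7680 kPa.
W = (P₁V₁−P₂V₂)/(n−1) = (512×53.5−7680×10.1)/0.62 = -80300 J.
ΔU = nCvΔT = 9.13×33.3×(1020−361) = 199000 J.
Q = ΔU + W = 119000 J.

119000 J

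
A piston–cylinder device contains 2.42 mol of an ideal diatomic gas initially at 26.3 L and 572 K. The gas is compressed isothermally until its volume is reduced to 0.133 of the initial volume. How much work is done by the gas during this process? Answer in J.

-23200 J

P₁ = nRT₁/V₁ = 2.42×8.314×572/26.3 = 438 kPa.
Isothermal: T stays 572 K; PV = const ⇒ V₂ = 3.50 L, P₂ = 3290 kPa.
W = nRT ln(V₂/V₁) = 2.42×8.314×572×ln(0.133) = -23200 J.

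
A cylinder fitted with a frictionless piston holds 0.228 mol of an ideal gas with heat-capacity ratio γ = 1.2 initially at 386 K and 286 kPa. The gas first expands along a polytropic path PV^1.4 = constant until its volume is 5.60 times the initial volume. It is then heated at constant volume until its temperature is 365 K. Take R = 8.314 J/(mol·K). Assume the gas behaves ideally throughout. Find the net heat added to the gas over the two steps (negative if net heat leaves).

712 J

V₁ = nRT₁/P₁ = 0.228×8.314×386/286 = 2.56 L.
Step 1 — Polytropic n=1.4: T₂ = T₁(V₁/V₂)^(n−1) = 386×(0.179)^0.40 = 194 K; P₂ = P₁(V₁/V₂)^n = 25.6 kPa.
W = (P₁V₁−P₂V₂)/(n−1) = (286×2.56−25.6×14.3)/0.40 = 911 J.
ΔU = nCvΔT = 0.228×41.6×(194−386) = -1820 J.
Q = ΔU + W = -911 J.
State after step 1: P = 25.6 kPa, V = 14.3 L, T = 194 K.
Step 2 — Isochoric: V stays 14.3 L; P/T = const ⇒ T₂ = 365 K, P₂ = 48.3 kPa.
W = 0 (no volume change).
ΔU = nCvΔT = 0.228×41.6×(365−194) = 1620 J.
Q = ΔU = 1620 J.
Net over both steps: W = 911 J, Q = 712 J, ΔU = -199 J.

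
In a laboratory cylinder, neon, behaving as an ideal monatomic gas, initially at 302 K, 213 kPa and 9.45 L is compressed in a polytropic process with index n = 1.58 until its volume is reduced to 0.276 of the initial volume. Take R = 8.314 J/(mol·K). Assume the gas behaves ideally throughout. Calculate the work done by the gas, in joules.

n = P₁V₁/(RT₁) = 213×9.45/(8.314×302) = 0.802 mol.
Polytropic n=1.58: T₂ = T₁(V₁/V₂)^(n−1) = 302×(3.62)^0.58 = 637 K; P₂ = P₁(V₁/V₂)^n = 1630 kPa.
W = (P₁V₁−P₂V₂)/(n−1) = (213×9.45−1630×2.61)/0.58 = -3850 J.

-3850 J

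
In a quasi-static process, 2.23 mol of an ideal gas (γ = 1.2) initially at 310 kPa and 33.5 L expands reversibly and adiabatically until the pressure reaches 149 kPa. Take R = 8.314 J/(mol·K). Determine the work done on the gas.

-5970 J

T₁ = P₁V₁/(nR) = 310×33.5/(2.23×8.314) = 560 K.
Adiabatic: T₂/T₁ = (P₂/P₁)^((γ−1)/γ) ⇒ T₂ = 560×(0.481)^0.167 = 496 K; V₂ = 61.7 L.
ΔU = nCvΔT = 2.23×41.6×(496−560) = -5970 J.
Q = 0 for an adiabatic process, so W = −ΔU = 5970 J.
Work done on the gas = −W_by = -5970 J.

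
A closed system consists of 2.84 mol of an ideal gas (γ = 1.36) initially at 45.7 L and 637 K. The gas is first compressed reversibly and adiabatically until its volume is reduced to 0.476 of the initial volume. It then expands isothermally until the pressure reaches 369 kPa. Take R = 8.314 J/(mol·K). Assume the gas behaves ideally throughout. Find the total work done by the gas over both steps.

P₁ = nRT₁/V₁ = 2.84×8.314×637/45.7 = 329 kPa.
Step 1 — Adiabatic: TV^(γ−1) = const ⇒ T₂ = 637×(2.10)^0.360 = 832 K; PV^γ = const ⇒ P₂ = 903 kPa.
ΔU = nCvΔT = 2.84×23.1×(832−637) = 12800 J.
Q = 0 for an adiabatic process, so W = −ΔU = -12800 J.
State after step 1: P = 903 kPa, V = 21.8 L, T = 832 K.
Step 2 — Isothermal: T stays 832 K; PV = const ⇒ V₂ = 53.2 L, P₂ = 369 kPa.
ΔU = 0 (ideal gas, T constant).
W = nRT ln(V₂/V₁) = 2.84×8.314×832×ln(2.45) = 17600 J.
Q = ΔU + W = 17600 J.
Net over both steps: W = 4790 J, Q = 17600 J, ΔU = 12800 J.

4790 J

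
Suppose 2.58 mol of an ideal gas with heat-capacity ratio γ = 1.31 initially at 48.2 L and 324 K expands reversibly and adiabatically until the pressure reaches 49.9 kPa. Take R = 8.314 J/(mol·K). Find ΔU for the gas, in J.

P₁ = nRT₁/V₁ = 2.58×8.314×324/48.2 = 144 kPa.
Adiabatic: T₂/T₁ = (P₂/P₁)^((γ−1)/γ) ⇒ T₂ = 324×(0.346)^0.237 = 252 K; V₂ = 108 L.
For an ideal gas ΔU = nCvΔT with Cv = R/(γ−1) = 26.8 J/(mol·K).
ΔU = 2.58×26.8×(252−324) = -4980 J.

-4980 J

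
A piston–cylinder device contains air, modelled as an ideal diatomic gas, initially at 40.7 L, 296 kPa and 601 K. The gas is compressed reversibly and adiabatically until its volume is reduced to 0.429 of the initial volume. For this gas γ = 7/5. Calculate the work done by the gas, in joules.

-12100 J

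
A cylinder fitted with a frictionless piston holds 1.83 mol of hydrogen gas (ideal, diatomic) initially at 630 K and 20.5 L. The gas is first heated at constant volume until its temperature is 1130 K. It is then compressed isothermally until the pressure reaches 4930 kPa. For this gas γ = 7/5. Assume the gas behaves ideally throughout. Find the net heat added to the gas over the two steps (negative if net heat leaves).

-11400 J

P₁ = nRT₁/V₁ = 1.83×8.314×630/20.5 = 468 kPa.
Step 1 — Isochoric: V stays 20.5 L; P/T = const ⇒ T₂ = 1130 K, P₂ = 839 kPa.
W = 0 (no volume change).
ΔU = nCvΔT = 1.83×20.8×(1130−630) = 19000 J.
Q = ΔU = 19000 J.
State after step 1: P = 839 kPa, V = 20.5 L, T = 1130 K.
Step 2 — Isothermal: T stays 1130 K; PV = const ⇒ V₂ = 3.49 L, P₂ = 4930 kPa.
ΔU = 0 (ideal gas, T constant).
W = nRT ln(V₂/V₁) = 1.83×8.314×1130×ln(0.170) = -30500 J.
Q = ΔU + W = -30500 J.
Net over both steps: W = -30500 J, Q = -11400 J, ΔU = 19000 J.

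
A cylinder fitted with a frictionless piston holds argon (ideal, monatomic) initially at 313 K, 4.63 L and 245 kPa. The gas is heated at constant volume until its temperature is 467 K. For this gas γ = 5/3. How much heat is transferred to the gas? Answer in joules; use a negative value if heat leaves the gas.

837 J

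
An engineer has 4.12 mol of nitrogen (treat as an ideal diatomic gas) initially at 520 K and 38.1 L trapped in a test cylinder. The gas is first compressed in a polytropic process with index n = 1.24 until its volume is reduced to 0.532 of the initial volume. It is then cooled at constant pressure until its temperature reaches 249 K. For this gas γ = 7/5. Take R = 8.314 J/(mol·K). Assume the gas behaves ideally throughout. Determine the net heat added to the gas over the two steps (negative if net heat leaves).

P₁ = nRT₁/V₁ = 4.12×8.314×520/38.1 = 468 kPa.
Step 1 — Polytropic n=1.24: T₂ = T₁(V₁/V₂)^(n−1) = 520×(1.88)^0.24 = 605 K; P₂ = P₁(V₁/V₂)^n = 1020 kPa.
W = (P₁V₁−P₂V₂)/(n−1) = (468×38.1−1020×20.3)/0.24 = -12100 J.
ΔU = nCvΔT = 4.12×20.8×(605−520) = 7280 J.
Q = ΔU + W = -4850 J.
State after step 1: P = 1020 kPa, V = 20.3 L, T = 605 K.
Step 2 — Isobaric: P stays 1020 kPa; V/T = const ⇒ T₂ = 249 K, V₂ = 8.34 L.
W = PΔV = 1020×(8.34−20.3) kPa·L = -12200 J.
ΔU = nCvΔT = 4.12×20.8×(249−605) = -30500 J.
Q = ΔU + W = nCpΔT = -42700 J.
Net over both steps: W = -24300 J, Q = -47500 J, ΔU = -23200 J.

-47500 J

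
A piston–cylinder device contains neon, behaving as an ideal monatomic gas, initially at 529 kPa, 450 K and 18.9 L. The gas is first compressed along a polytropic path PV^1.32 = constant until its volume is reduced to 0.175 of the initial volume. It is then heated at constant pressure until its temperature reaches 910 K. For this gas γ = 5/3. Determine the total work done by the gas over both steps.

n = P₁V₁/(RT₁) = 529×18.9/(8.314×450) = 2.67 mol.
Step 1 — Polytropic n=1.32: T₂ = T₁(V₁/V₂)^(n−1) = 450×(5.71)^0.32 = 786 K; P₂ = P₁(V₁/V₂)^n = 5280 kPa.
W = (P₁V₁−P₂V₂)/(n−1) = (529×18.9−5280×3.31)/0.32 = -23300 J.
ΔU = nCvΔT = 2.67×12.5×(786−450) = 11200 J.
Q = ΔU + W = -12100 J.
State after step 1: P = 5280 kPa, V = 3.31 L, T = 786 K.
Step 2 — Isobaric: P stays 5280 kPa; V/T = const ⇒ T₂ = 910 K, V₂ = 3.83 L.
W = PΔV = 5280×(3.83−3.31) kPa·L = 2750 J.
ΔU = nCvΔT = 2.67×12.5×(910−786) = 4130 J.
Q = ΔU + W = nCpΔT = 6890 J.
Net over both steps: W = -20600 J, Q = -5250 J, ΔU = 15300 J.

-20600 J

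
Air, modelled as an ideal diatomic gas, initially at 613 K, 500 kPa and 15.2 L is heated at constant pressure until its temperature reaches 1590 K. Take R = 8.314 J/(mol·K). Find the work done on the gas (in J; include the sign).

-12100 J

n = P₁V₁/(RT₁) = 500×15.2/(8.314×613) = 1.49 mol.
Isobaric: P stays 500 kPa; V/T = const ⇒ T₂ = 1590 K, V₂ = 39.4 L.
W = PΔV = 500×(39.4−15.2) kPa·L = 12100 J.
Work done on the gas = −W_by = -12100 J.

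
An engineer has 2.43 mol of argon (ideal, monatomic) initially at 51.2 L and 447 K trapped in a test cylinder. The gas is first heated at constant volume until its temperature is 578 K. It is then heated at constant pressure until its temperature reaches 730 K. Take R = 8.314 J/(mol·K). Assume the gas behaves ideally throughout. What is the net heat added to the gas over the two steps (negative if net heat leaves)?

P₁ = nRT₁/V₁ = 2.43×8.314×447/51.2 = 176 kPa.
Step 1 — Isochoric: V stays 51.2 L; P/T = const ⇒ T₂ = 578 K, P₂ = 228 kPa.
W = 0 (no volume change).
ΔU = nCvΔT = 2.43×12.5×(578−447) = 3970 J.
Q = ΔU = 3970 J.
State after step 1: P = 228 kPa, V = 51.2 L, T = 578 K.
Step 2 — Isobaric: P stays 228 kPa; V/T = const ⇒ T₂ = 730 K, V₂ = 64.7 L.
W = PΔV = 228×(64.7−51.2) kPa·L = 3070 J.
ΔU = nCvΔT = 2.43×12.5×(730−578) = 4610 J.
Q = ΔU + W = nCpΔT = 7680 J.
Net over both steps: W = 3070 J, Q = 11600 J, ΔU = 8580 J.

11600 J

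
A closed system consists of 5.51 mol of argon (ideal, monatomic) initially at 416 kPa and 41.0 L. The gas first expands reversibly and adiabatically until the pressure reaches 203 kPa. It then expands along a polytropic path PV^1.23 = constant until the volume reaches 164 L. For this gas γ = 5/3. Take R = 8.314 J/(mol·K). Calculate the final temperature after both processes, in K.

224 K

T₁ = P₁V₁/(nR) = 416×41.0/(5.51×8.314) = 372 K.
Step 1 — Adiabatic: T₂/T₁ = (P₂/P₁)^((γ−1)/γ) ⇒ T₂ = 372×(0.488)^0.400 = 279 K; V₂ = 63.1 L.
ΔU = nCvΔT = 5.51×12.5×(279−372) = -6380 J.
Q = 0 for an adiabatic process, so W = −ΔU = 6380 J.
State after step 1: P = 203 kPa, V = 63.1 L, T = 279 K.
Step 2 — Polytropic n=1.23: T₂ = T₁(V₁/V₂)^(n−1) = 279×(0.385)^0.23 = 224 K; P₂ = P₁(V₁/V₂)^n = 62.6 kPa.
W = (P₁V₁−P₂V₂)/(n−1) = (203×63.1−62.6×164)/0.23 = 11000 J.
ΔU = nCvΔT = 5.51×12.5×(224−279) = -3790 J.
Q = ΔU + W = 7190 J.
Net over both steps: W = 17400 J, Q = 7190 J, ΔU = -10200 J.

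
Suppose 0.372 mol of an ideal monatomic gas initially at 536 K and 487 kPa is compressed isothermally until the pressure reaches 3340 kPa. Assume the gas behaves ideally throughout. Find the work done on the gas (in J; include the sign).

3190 J

V₁ = nRT₁/P₁ = 0.372×8.314×536/487 = 3.40 L.
Isothermal: T stays 536 K; PV = const ⇒ V₂ = 0.496 L, P₂ = 3340 kPa.
W = nRT ln(V₂/V₁) = 0.372×8.314×536×ln(0.146) = -3190 J.
Work done on the gas = −W_by = 3190 J.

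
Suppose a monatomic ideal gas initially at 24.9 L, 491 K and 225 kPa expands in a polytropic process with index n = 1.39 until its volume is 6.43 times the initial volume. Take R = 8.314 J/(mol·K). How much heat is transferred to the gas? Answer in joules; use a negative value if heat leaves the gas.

n = P₁V₁/(RT₁) = 225×24.9/(8.314×491) = 1.37 mol.
Polytropic n=1.39: T₂ = T₁(V₁/V₂)^(n−1) = 491×(0.156)^0.39 = 238 K; P₂ = P₁(V₁/V₂)^n = 16.9 kPa.
W = (P₁V₁−P₂V₂)/(n−1) = (225×24.9−16.9×160)/0.39 = 7410 J.
ΔU = nCvΔT = 1.37×12.5×(238−491) = -4340 J.
Q = ΔU + W = 3080 J.

3080 J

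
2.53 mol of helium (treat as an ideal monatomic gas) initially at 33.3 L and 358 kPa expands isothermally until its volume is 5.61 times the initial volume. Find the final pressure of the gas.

T₁ = P₁V₁/(nR) = 358×33.3/(2.53×8.314) = 567 K.
Isothermal: T stays 567 K; PV = const ⇒ V₂ = 187 L, P₂ = 63.8 kPa.

63.8 kPa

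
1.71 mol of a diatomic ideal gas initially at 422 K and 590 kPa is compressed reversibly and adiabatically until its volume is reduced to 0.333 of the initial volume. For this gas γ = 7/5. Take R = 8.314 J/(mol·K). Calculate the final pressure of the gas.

V₁ = nRT₁/P₁ = 1.71×8.314×422/590 = 10.2 L.
Adiabatic: TV^(γ−1) = const ⇒ T₂ = 422×(3.00)^0.400 = 655 K; PV^γ = const ⇒ P₂ = 2750 kPa.

2750 kPa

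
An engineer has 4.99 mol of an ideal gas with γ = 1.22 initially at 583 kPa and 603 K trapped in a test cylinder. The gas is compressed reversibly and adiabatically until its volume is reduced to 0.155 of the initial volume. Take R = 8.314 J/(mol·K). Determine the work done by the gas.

-57700 J

V₁ = nRT₁/P₁ = 4.99×8.314×603/583 = 42.9 L.
Adiabatic: TV^(γ−1) = const ⇒ T₂ = 603×(6.45)^0.220 = 909 K; PV^γ = const ⇒ P₂ = 5670 kPa.
ΔU = nCvΔT = 4.99×37.8×(909−603) = 57700 J.
Q = 0 for an adiabatic process, so W = −ΔU = -57700 J.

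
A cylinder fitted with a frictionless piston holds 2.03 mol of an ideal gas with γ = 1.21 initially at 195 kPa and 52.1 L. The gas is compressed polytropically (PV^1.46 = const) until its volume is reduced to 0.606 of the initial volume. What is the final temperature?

T₁ = P₁V₁/(nR) = 195×52.1/(2.03×8.314) = 602 K.
Polytropic n=1.46: T₂ = T₁(V₁/V₂)^(n−1) = 602×(1.65)^0.46 = 758 K; P₂ = P₁(V₁/V₂)^n = 405 kPa.

758 K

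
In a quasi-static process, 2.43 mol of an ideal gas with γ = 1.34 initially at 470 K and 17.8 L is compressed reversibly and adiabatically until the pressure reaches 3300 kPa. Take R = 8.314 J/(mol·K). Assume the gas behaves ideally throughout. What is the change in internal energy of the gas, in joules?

P₁ = nRT₁/V₁ = 2.43×8.314×470/17.8 = 533 kPa.
Adiabatic: T₂/T₁ = (P₂/P₁)^((γ−1)/γ) ⇒ T₂ = 470×(6.19)^0.254 = 746 K; V₂ = 4.57 L.
For an ideal gas ΔU = nCvΔT with Cv = R/(γ−1) = 24.5 J/(mol·K).
ΔU = 2.43×24.5×(746−470) = 16400 J.

16400 J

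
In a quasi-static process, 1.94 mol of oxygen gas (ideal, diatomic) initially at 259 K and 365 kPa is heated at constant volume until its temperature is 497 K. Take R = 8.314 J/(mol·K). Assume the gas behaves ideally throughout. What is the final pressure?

V₁ = nRT₁/P₁ = 1.94×8.314×259/365 = 11.4 L.
Isochoric: V stays 11.4 L; P/T = const ⇒ T₂ = 497 K, P₂ = 700 kPa.

700 kPa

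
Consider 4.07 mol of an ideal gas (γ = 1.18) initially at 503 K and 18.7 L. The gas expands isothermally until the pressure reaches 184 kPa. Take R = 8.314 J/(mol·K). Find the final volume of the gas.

92.5 L

P₁ = nRT₁/V₁ = 4.07×8.314×503/18.7 = 910 kPa.
Isothermal: T stays 503 K; PV = const ⇒ V₂ = 92.5 L, P₂ = 184 kPa.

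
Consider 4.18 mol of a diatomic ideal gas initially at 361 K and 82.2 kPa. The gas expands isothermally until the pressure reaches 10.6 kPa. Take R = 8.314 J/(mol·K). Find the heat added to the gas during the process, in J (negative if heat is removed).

V₁ = nRT₁/P₁ = 4.18×8.314×361/82.2 = 153 L.
Isothermal: T stays 361 K; PV = const ⇒ V₂ = 1180 L, P₂ = 10.6 kPa.
ΔU = 0 (ideal gas, T constant).
W = nRT ln(V₂/V₁) = 4.18×8.314×361×ln(7.75) = 25700 J.
Q = ΔU + W = 25700 J.

25700 J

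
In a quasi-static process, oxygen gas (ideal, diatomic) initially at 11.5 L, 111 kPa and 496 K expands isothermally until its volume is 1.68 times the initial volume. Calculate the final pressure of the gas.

Isothermal: T stays 496 K; PV = const ⇒ V₂ = 19.3 L, P₂ = 66.1 kPa.

66.1 kPa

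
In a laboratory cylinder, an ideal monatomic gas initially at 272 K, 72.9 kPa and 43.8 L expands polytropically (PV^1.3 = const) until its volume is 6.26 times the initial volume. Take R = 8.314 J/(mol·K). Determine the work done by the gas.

4500 J

n = P₁V₁/(RT₁) = 72.9×43.8/(8.314×272) = 1.41 mol.
Polytropic n=1.3: T₂ = T₁(V₁/V₂)^(n−1) = 272×(0.160)^0.30 = 157 K; P₂ = P₁(V₁/V₂)^n = 6.72 kPa.
W = (P₁V₁−P₂V₂)/(n−1) = (72.9×43.8−6.72×274)/0.30 = 4500 J.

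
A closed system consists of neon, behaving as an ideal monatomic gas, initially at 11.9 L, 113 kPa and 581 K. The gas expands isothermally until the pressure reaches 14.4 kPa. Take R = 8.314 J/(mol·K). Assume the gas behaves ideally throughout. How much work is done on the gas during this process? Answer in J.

n = P₁V₁/(RT₁) = 113×11.9/(8.314×581) = 0.278 mol.
Isothermal: T stays 581 K; PV = const ⇒ V₂ = 93.4 L, P₂ = 14.4 kPa.
W = nRT ln(V₂/V₁) = 0.278×8.314×581×ln(7.85) = 2770 J.
Work done on the gas = −W_by = -2770 J.

-2770 J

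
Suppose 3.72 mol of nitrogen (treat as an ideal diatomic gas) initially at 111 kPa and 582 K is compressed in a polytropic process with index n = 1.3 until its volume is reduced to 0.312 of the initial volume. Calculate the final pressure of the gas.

V₁ = nRT₁/P₁ = 3.72×8.314×582/111 = 162 L.
Polytropic n=1.3: T₂ = T₁(V₁/V₂)^(n−1) = 582×(3.21)^0.30 = 825 K; P₂ = P₁(V₁/V₂)^n = 505 kPa.

505 kPa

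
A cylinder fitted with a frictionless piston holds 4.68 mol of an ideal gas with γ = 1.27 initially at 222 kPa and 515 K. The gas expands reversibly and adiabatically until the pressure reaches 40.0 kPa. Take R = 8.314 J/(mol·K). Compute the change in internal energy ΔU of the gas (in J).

-22700 J

V₁ = nRT₁/P₁ = 4.68×8.314×515/222 = 90.3 L.
Adiabatic: T₂/T₁ = (P₂/P₁)^((γ−1)/γ) ⇒ T₂ = 515×(0.180)^0.213 = 358 K; V₂ = 348 L.
For an ideal gas ΔU = nCvΔT with Cv = R/(γ−1) = 30.8 J/(mol·K).
ΔU = 4.68×30.8×(358−515) = -22700 J.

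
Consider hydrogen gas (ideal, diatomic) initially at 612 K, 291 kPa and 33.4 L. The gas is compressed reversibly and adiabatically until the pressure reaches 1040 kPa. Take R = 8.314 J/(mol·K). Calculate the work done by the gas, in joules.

-10700 J

n = P₁V₁/(RT₁) = 291×33.4/(8.314×612) = 1.91 mol.
Adiabatic: T₂/T₁ = (P₂/P₁)^((γ−1)/γ) ⇒ T₂ = 612×(3.57)^0.286 = 881 K; V₂ = 13.4 L.
ΔU = nCvΔT = 1.91×20.8×(881−612) = 10700 J.
Q = 0 for an adiabatic process, so W = −ΔU = -10700 J.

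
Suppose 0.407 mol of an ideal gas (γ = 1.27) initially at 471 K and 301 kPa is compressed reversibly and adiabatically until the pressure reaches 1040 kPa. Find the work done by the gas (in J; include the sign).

V₁ = nRT₁/P₁ = 0.407×8.314×471/301 = 5.29 L.
Adiabatic: T₂/T₁ = (P₂/P₁)^((γ−1)/γ) ⇒ T₂ = 471×(3.46)^0.213 = 613 K; V₂ = 1.99 L.
ΔU = nCvΔT = 0.407×30.8×(613−471) = 1780 J.
Q = 0 for an adiabatic process, so W = −ΔU = -1780 J.

-1780 J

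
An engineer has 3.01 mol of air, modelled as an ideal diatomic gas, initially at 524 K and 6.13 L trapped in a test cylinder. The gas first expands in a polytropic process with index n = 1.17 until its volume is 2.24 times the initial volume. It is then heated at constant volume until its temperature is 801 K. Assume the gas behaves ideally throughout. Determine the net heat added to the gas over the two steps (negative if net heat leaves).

P₁ = nRT₁/V₁ = 3.01×8.314×524/6.13 = 2140 kPa.
Step 1 — Polytropic n=1.17: T₂ = T₁(V₁/V₂)^(n−1) = 524×(0.446)^0.17 = 457 K; P₂ = P₁(V₁/V₂)^n = 833 kPa.
W = (P₁V₁−P₂V₂)/(n−1) = (2140×6.13−833×13.7)/0.17 = 9880 J.
ΔU = nCvΔT = 3.01×20.8×(457−524) = -4200 J.
Q = ΔU + W = 5680 J.
State after step 1: P = 833 kPa, V = 13.7 L, T = 457 K.
Step 2 — Isochoric: V stays 13.7 L; P/T = const ⇒ T₂ = 801 K, P₂ = 1460 kPa.
W = 0 (no volume change).
ΔU = nCvΔT = 3.01×20.8×(801−457) = 21500 J.
Q = ΔU = 21500 J.
Net over both steps: W = 9880 J, Q = 27200 J, ΔU = 17300 J.

27200 J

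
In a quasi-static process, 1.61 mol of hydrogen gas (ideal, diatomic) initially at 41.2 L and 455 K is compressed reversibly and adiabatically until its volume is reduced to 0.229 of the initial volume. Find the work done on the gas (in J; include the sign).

12200 J

P₁ = nRT₁/V₁ = 1.61×8.314×455/41.2 = 148 kPa.
Adiabatic: TV^(γ−1) = const ⇒ T₂ = 455×(4.37)^0.400 = 820 K; PV^γ = const ⇒ P₂ = 1160 kPa.
ΔU = nCvΔT = 1.61×20.8×(820−455) = 12200 J.
Q = 0 for an adiabatic process, so W = −ΔU = -12200 J.
Work done on the gas = −W_by = 12200 J.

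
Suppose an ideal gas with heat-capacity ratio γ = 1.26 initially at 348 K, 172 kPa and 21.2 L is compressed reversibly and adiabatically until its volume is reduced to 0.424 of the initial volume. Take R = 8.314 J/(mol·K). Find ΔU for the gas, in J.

3510 J

n = P₁V₁/(RT₁) = 172×21.2/(8.314×348) = 1.26 mol.
Adiabatic: TV^(γ−1) = const ⇒ T₂ = 348×(2.36)^0.260 = 435 K; PV^γ = const ⇒ P₂ = 507 kPa.
For an ideal gas ΔU = nCvΔT with Cv = R/(γ−1) = 32.0 J/(mol·K).
ΔU = 1.26×32.0×(435−348) = 3510 J.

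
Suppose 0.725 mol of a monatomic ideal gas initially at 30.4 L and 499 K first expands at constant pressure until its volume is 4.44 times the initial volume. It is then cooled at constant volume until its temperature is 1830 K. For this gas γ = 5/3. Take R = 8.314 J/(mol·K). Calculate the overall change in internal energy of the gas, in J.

12000 J

P₁ = nRT₁/V₁ = 0.725×8.314×499/30.4 = 98.9 kPa.
Step 1 — Isobaric: P stays 98.9 kPa; V/T = const ⇒ T₂ = 2220 K, V₂ = 135 L.
W = PΔV = 98.9×(135−30.4) kPa·L = 10300 J.
ΔU = nCvΔT = 0.725×12.5×(2220−499) = 15500 J.
Q = ΔU + W = nCpΔT = 25900 J.
State after step 1: P = 98.9 kPa, V = 135 L, T = 2220 K.
Step 2 — Isochoric: V stays 135 L; P/T = const ⇒ T₂ = 1830 K, P₂ = 81.7 kPa.
W = 0 (no volume change).
ΔU = nCvΔT = 0.725×12.5×(1830−2220) = -3490 J.
Q = ΔU = -3490 J.
Net over both steps: W = 10300 J, Q = 22400 J, ΔU = 12000 J.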